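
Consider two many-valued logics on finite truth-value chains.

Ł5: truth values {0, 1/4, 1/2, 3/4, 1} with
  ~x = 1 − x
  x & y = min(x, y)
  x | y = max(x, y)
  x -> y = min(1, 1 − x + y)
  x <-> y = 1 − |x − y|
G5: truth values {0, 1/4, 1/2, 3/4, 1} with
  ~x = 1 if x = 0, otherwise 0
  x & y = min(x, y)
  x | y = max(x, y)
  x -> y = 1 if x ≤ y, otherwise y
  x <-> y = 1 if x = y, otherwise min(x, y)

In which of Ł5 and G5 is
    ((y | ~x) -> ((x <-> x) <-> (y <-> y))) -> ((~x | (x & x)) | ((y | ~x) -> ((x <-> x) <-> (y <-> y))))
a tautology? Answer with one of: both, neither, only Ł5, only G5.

In Ł5: every assignment gives 1 — tautology.
In G5: every assignment gives 1 — tautology.

both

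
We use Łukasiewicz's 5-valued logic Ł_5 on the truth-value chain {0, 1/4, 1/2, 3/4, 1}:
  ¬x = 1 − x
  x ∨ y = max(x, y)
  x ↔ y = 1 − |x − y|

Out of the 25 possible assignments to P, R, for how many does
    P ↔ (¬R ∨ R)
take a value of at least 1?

value 1: 5 assignments (counts)
value 3/4: 8 assignments
value 1/2: 6 assignments
value 1/4: 4 assignments
value 0: 2 assignments
So 5 of the 25 assignments meet the threshold.

5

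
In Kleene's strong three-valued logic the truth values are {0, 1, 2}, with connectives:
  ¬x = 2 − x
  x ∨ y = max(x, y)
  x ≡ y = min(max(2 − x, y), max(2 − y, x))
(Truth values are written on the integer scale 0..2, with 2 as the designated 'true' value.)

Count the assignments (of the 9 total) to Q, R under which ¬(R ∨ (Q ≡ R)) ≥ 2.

Q = 0, R = 0 ↦ 0  <
Q = 0, R = 1 ↦ 1  <
Q = 0, R = 2 ↦ 0  <
Q = 1, R = 0 ↦ 1  <
Q = 1, R = 1 ↦ 1  <
Q = 1, R = 2 ↦ 0  <
Q = 2, R = 0 ↦ 2  ≥
Q = 2, R = 1 ↦ 1  <
Q = 2, R = 2 ↦ 0  <
So 1 of the 9 assignments meets the threshold.

1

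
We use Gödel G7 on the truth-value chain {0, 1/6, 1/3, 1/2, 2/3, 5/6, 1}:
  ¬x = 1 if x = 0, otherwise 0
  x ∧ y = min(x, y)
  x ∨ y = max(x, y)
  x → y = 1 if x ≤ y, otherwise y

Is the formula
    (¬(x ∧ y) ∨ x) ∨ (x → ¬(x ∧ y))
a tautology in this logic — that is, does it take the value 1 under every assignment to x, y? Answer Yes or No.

No

Counterexample: take x = 1/6, y = 1/6.
x ∧ y = 1/6 ∧ 1/6 = 1/6
¬(x ∧ y) = ¬1/6 = 0
¬(x ∧ y) ∨ x = 0 ∨ 1/6 = 1/6
x ∧ y = 1/6 ∧ 1/6 = 1/6
¬(x ∧ y) = ¬1/6 = 0
x → ¬(x ∧ y) = 1/6 → 0 = 0
(¬(x ∧ y) ∨ x) ∨ (x → ¬(x ∧ y)) = 1/6 ∨ 0 = 1/6
This gives 1/6 ≠ 1.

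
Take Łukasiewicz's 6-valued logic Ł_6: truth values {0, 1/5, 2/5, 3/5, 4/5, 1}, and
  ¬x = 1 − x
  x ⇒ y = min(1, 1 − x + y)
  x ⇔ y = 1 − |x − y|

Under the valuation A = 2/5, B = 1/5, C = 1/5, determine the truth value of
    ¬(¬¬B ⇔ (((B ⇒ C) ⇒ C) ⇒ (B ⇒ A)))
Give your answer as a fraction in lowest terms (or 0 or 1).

4/5

¬B = ¬1/5 = 4/5
¬¬B = ¬4/5 = 1/5
B ⇒ C = 1/5 ⇒ 1/5 = 1
(B ⇒ C) ⇒ C = 1 ⇒ 1/5 = 1/5
B ⇒ A = 1/5 ⇒ 2/5 = 1
((B ⇒ C) ⇒ C) ⇒ (B ⇒ A) = 1/5 ⇒ 1 = 1
¬¬B ⇔ (((B ⇒ C) ⇒ C) ⇒ (B ⇒ A)) = 1/5 ⇔ 1 = 1/5
¬(¬¬B ⇔ (((B ⇒ C) ⇒ C) ⇒ (B ⇒ A))) = ¬1/5 = 4/5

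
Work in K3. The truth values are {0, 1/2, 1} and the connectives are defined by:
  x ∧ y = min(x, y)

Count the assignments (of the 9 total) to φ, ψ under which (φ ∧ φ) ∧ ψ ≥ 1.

1

φ = 0, ψ = 0 ↦ 0  <
φ = 0, ψ = 1/2 ↦ 0  <
φ = 0, ψ = 1 ↦ 0  <
φ = 1/2, ψ = 0 ↦ 0  <
φ = 1/2, ψ = 1/2 ↦ 1/2  <
φ = 1/2, ψ = 1 ↦ 1/2  <
φ = 1, ψ = 0 ↦ 0  <
φ = 1, ψ = 1/2 ↦ 1/2  <
φ = 1, ψ = 1 ↦ 1  ≥
So 1 of the 9 assignments meets the threshold.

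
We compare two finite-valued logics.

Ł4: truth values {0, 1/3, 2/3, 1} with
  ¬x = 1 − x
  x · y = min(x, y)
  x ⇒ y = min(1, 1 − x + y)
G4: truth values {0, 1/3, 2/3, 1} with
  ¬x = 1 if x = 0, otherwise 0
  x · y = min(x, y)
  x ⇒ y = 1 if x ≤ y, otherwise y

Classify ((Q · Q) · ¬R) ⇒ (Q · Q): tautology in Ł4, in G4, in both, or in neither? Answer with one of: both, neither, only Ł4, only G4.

both

In Ł4: every assignment gives 1 — tautology.
In G4: every assignment gives 1 — tautology.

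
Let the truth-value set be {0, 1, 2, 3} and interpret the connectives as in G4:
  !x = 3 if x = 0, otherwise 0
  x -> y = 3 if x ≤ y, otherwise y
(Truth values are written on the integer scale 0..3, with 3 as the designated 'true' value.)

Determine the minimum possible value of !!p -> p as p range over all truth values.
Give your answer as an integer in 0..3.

1

Take p = 1:
!p = !1 = 0
!!p = !0 = 3
!!p -> p = 3 -> 1 = 1
No assignment yields a value below 1, so this is the minimum.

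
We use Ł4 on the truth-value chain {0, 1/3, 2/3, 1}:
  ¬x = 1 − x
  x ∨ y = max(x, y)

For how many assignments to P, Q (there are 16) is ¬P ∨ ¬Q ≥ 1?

7

P = 0, Q = 0 ↦ 1  ≥
P = 0, Q = 1/3 ↦ 1  ≥
P = 0, Q = 2/3 ↦ 1  ≥
P = 0, Q = 1 ↦ 1  ≥
P = 1/3, Q = 0 ↦ 1  ≥
P = 1/3, Q = 1/3 ↦ 2/3  <
P = 1/3, Q = 2/3 ↦ 2/3  <
P = 1/3, Q = 1 ↦ 2/3  <
P = 2/3, Q = 0 ↦ 1  ≥
P = 2/3, Q = 1/3 ↦ 2/3  <
P = 2/3, Q = 2/3 ↦ 1/3  <
P = 2/3, Q = 1 ↦ 1/3  <
P = 1, Q = 0 ↦ 1  ≥
P = 1, Q = 1/3 ↦ 2/3  <
P = 1, Q = 2/3 ↦ 1/3  <
P = 1, Q = 1 ↦ 0  <
So 7 of the 16 assignments meet the threshold.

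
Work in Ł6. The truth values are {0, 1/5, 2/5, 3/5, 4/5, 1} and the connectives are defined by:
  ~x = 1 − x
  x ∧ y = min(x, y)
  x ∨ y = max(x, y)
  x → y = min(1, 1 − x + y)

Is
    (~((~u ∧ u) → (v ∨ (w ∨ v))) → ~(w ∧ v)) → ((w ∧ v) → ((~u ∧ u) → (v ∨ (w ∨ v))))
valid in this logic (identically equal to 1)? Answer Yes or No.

At u = 1/5, v = 1/5, w = 1, for instance:
~u = ~1/5 = 4/5
~u ∧ u = 4/5 ∧ 1/5 = 1/5
w ∨ v = 1 ∨ 1/5 = 1
v ∨ (w ∨ v) = 1/5 ∨ 1 = 1
(~u ∧ u) → (v ∨ (w ∨ v)) = 1/5 → 1 = 1
~((~u ∧ u) → (v ∨ (w ∨ v))) = ~1 = 0
w ∧ v = 1 ∧ 1/5 = 1/5
~(w ∧ v) = ~1/5 = 4/5
~((~u ∧ u) → (v ∨ (w ∨ v))) → ~(w ∧ v) = 0 → 4/5 = 1
(w ∧ v) → ((~u ∧ u) → (v ∨ (w ∨ v))) = 1/5 → 1 = 1
(~((~u ∧ u) → (v ∨ (w ∨ v))) → ~(w ∧ v)) → ((w ∧ v) → ((~u ∧ u) → (v ∨ (w ∨ v)))) = 1 → 1 = 1
and checking the remaining 215 assignments likewise gives ≥ 1 in every case.

Yes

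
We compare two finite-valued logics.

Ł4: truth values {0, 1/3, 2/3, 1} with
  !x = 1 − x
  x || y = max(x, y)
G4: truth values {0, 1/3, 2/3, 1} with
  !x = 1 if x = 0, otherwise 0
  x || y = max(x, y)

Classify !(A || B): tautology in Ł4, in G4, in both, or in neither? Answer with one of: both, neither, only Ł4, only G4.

neither

In Ł4: at A = 0, B = 1/3 the value is 2/3 — not a tautology.
In G4: at A = 0, B = 1/3 the value is 0 — not a tautology.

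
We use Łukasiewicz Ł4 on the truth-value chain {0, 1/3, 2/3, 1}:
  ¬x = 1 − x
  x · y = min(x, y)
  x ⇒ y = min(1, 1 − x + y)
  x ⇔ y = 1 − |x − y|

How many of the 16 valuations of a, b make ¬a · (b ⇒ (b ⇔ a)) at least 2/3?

6

a = 0, b = 0 ↦ 1  ≥
a = 0, b = 1/3 ↦ 1  ≥
a = 0, b = 2/3 ↦ 2/3  ≥
a = 0, b = 1 ↦ 0  <
a = 1/3, b = 0 ↦ 2/3  ≥
a = 1/3, b = 1/3 ↦ 2/3  ≥
a = 1/3, b = 2/3 ↦ 2/3  ≥
a = 1/3, b = 1 ↦ 1/3  <
a = 2/3, b = 0 ↦ 1/3  <
a = 2/3, b = 1/3 ↦ 1/3  <
a = 2/3, b = 2/3 ↦ 1/3  <
a = 2/3, b = 1 ↦ 1/3  <
a = 1, b = 0 ↦ 0  <
a = 1, b = 1/3 ↦ 0  <
a = 1, b = 2/3 ↦ 0  <
a = 1, b = 1 ↦ 0  <
So 6 of the 16 assignments meet the threshold.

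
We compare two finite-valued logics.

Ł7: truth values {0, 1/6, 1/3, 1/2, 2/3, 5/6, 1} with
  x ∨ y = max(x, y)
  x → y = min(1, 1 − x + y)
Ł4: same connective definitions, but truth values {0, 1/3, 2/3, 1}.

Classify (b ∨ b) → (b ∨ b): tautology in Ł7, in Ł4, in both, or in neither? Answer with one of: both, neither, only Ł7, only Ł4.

In Ł7: every assignment gives 1 — tautology.
In Ł4: every assignment gives 1 — tautology.

both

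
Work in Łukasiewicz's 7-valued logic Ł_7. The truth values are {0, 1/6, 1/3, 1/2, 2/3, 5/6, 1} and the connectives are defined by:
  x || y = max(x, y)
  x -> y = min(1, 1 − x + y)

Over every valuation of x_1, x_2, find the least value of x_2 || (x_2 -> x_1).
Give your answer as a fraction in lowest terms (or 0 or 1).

1/2

Take x_1 = 0, x_2 = 1/2:
x_2 -> x_1 = 1/2 -> 0 = 1/2
x_2 || (x_2 -> x_1) = 1/2 || 1/2 = 1/2
No assignment yields a value below 1/2, so this is the minimum.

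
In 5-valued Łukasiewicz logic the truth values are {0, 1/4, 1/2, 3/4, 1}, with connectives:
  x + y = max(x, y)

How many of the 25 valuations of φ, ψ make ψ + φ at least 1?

9

value 1: 9 assignments (counts)
value 3/4: 7 assignments
value 1/2: 5 assignments
value 1/4: 3 assignments
value 0: 1 assignment
So 9 of the 25 assignments meet the threshold.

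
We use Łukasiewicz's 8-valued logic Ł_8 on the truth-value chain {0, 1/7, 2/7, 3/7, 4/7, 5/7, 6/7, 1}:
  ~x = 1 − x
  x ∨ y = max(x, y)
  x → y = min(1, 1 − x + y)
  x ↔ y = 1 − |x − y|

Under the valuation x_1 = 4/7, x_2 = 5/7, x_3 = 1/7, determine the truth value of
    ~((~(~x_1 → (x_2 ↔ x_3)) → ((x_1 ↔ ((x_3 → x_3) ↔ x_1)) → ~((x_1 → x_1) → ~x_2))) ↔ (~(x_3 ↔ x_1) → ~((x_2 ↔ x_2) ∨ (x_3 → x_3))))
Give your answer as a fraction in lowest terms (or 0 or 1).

~x_1 = ~4/7 = 3/7
x_2 ↔ x_3 = 5/7 ↔ 1/7 = 3/7
~x_1 → (x_2 ↔ x_3) = 3/7 → 3/7 = 1
~(~x_1 → (x_2 ↔ x_3)) = ~1 = 0
x_3 → x_3 = 1/7 → 1/7 = 1
(x_3 → x_3) ↔ x_1 = 1 ↔ 4/7 = 4/7
x_1 ↔ ((x_3 → x_3) ↔ x_1) = 4/7 ↔ 4/7 = 1
x_1 → x_1 = 4/7 → 4/7 = 1
~x_2 = ~5/7 = 2/7
(x_1 → x_1) → ~x_2 = 1 → 2/7 = 2/7
~((x_1 → x_1) → ~x_2) = ~2/7 = 5/7
(x_1 ↔ ((x_3 → x_3) ↔ x_1)) → ~((x_1 → x_1) → ~x_2) = 1 → 5/7 = 5/7
~(~x_1 → (x_2 ↔ x_3)) → ((x_1 ↔ ((x_3 → x_3) ↔ x_1)) → ~((x_1 → x_1) → ~x_2)) = 0 → 5/7 = 1
x_3 ↔ x_1 = 1/7 ↔ 4/7 = 4/7
~(x_3 ↔ x_1) = ~4/7 = 3/7
x_2 ↔ x_2 = 5/7 ↔ 5/7 = 1
x_3 → x_3 = 1/7 → 1/7 = 1
(x_2 ↔ x_2) ∨ (x_3 → x_3) = 1 ∨ 1 = 1
~((x_2 ↔ x_2) ∨ (x_3 → x_3)) = ~1 = 0
~(x_3 ↔ x_1) → ~((x_2 ↔ x_2) ∨ (x_3 → x_3)) = 3/7 → 0 = 4/7
(~(~x_1 → (x_2 ↔ x_3)) → ((x_1 ↔ ((x_3 → x_3) ↔ x_1)) → ~((x_1 → x_1) → ~x_2))) ↔ (~(x_3 ↔ x_1) → ~((x_2 ↔ x_2) ∨ (x_3 → x_3))) = 1 ↔ 4/7 = 4/7
~((~(~x_1 → (x_2 ↔ x_3)) → ((x_1 ↔ ((x_3 → x_3) ↔ x_1)) → ~((x_1 → x_1) → ~x_2))) ↔ (~(x_3 ↔ x_1) → ~((x_2 ↔ x_2) ∨ (x_3 → x_3)))) = ~4/7 = 3/7

3/7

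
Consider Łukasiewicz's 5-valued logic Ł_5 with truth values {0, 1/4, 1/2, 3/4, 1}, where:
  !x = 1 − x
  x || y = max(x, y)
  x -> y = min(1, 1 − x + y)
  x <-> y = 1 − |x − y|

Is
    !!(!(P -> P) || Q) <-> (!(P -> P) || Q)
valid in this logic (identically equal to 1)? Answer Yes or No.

Yes

At P = 1/4, Q = 0, for instance:
P -> P = 1/4 -> 1/4 = 1
!(P -> P) = !1 = 0
!(P -> P) || Q = 0 || 0 = 0
!(!(P -> P) || Q) = !0 = 1
!!(!(P -> P) || Q) = !1 = 0
!!(!(P -> P) || Q) <-> (!(P -> P) || Q) = 0 <-> 0 = 1
and checking the remaining 24 assignments likewise gives ≥ 1 in every case.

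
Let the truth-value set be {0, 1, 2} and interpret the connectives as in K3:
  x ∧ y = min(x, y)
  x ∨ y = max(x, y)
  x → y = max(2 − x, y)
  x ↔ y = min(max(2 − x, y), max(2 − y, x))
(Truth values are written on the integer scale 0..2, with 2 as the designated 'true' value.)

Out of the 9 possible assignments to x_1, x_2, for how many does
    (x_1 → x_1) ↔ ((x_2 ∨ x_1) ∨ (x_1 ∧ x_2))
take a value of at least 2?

4

x_1 = 0, x_2 = 0 ↦ 0  <
x_1 = 0, x_2 = 1 ↦ 1  <
x_1 = 0, x_2 = 2 ↦ 2  ≥
x_1 = 1, x_2 = 0 ↦ 1  <
x_1 = 1, x_2 = 1 ↦ 1  <
x_1 = 1, x_2 = 2 ↦ 1  <
x_1 = 2, x_2 = 0 ↦ 2  ≥
x_1 = 2, x_2 = 1 ↦ 2  ≥
x_1 = 2, x_2 = 2 ↦ 2  ≥
So 4 of the 9 assignments meet the threshold.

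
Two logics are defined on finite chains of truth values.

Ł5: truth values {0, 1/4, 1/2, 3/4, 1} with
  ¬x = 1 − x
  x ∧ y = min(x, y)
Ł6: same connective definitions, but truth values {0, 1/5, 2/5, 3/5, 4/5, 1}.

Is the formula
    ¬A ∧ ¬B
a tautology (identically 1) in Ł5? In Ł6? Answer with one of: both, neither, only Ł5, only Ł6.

neither

In Ł5: at A = 0, B = 1/4 the value is 3/4 — not a tautology.
In Ł6: at A = 0, B = 1/5 the value is 4/5 — not a tautology.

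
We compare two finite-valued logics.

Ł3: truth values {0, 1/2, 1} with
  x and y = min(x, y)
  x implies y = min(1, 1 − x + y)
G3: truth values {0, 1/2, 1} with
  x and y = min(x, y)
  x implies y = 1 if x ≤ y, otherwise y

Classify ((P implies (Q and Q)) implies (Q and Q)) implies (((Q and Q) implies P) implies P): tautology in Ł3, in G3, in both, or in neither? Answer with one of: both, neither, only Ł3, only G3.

In Ł3: every assignment gives 1 — tautology.
In G3: at P = 1/2, Q = 0 the value is 1/2 — not a tautology.

only Ł3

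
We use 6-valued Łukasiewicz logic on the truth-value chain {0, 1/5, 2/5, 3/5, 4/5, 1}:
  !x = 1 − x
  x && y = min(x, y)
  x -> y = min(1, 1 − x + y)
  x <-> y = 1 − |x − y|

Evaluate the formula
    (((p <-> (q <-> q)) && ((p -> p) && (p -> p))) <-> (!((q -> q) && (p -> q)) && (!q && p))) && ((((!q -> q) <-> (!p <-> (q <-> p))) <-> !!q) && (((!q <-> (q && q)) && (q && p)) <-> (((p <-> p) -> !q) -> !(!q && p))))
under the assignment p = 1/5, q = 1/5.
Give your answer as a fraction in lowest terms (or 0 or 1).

1/5

q <-> q = 1/5 <-> 1/5 = 1
p <-> (q <-> q) = 1/5 <-> 1 = 1/5
p -> p = 1/5 -> 1/5 = 1
p -> p = 1/5 -> 1/5 = 1
(p -> p) && (p -> p) = 1 && 1 = 1
(p <-> (q <-> q)) && ((p -> p) && (p -> p)) = 1/5 && 1 = 1/5
q -> q = 1/5 -> 1/5 = 1
p -> q = 1/5 -> 1/5 = 1
(q -> q) && (p -> q) = 1 && 1 = 1
!((q -> q) && (p -> q)) = !1 = 0
!q = !1/5 = 4/5
!q && p = 4/5 && 1/5 = 1/5
!((q -> q) && (p -> q)) && (!q && p) = 0 && 1/5 = 0
((p <-> (q <-> q)) && ((p -> p) && (p -> p))) <-> (!((q -> q) && (p -> q)) && (!q && p)) = 1/5 <-> 0 = 4/5
!q = !1/5 = 4/5
!q -> q = 4/5 -> 1/5 = 2/5
!p = !1/5 = 4/5
q <-> p = 1/5 <-> 1/5 = 1
!p <-> (q <-> p) = 4/5 <-> 1 = 4/5
(!q -> q) <-> (!p <-> (q <-> p)) = 2/5 <-> 4/5 = 3/5
!q = !1/5 = 4/5
!!q = !4/5 = 1/5
((!q -> q) <-> (!p <-> (q <-> p))) <-> !!q = 3/5 <-> 1/5 = 3/5
!q = !1/5 = 4/5
q && q = 1/5 && 1/5 = 1/5
!q <-> (q && q) = 4/5 <-> 1/5 = 2/5
q && p = 1/5 && 1/5 = 1/5
(!q <-> (q && q)) && (q && p) = 2/5 && 1/5 = 1/5
p <-> p = 1/5 <-> 1/5 = 1
!q = !1/5 = 4/5
(p <-> p) -> !q = 1 -> 4/5 = 4/5
!q = !1/5 = 4/5
!q && p = 4/5 && 1/5 = 1/5
!(!q && p) = !1/5 = 4/5
((p <-> p) -> !q) -> !(!q && p) = 4/5 -> 4/5 = 1
((!q <-> (q && q)) && (q && p)) <-> (((p <-> p) -> !q) -> !(!q && p)) = 1/5 <-> 1 = 1/5
(((!q -> q) <-> (!p <-> (q <-> p))) <-> !!q) && (((!q <-> (q && q)) && (q && p)) <-> (((p <-> p) -> !q) -> !(!q && p))) = 3/5 && 1/5 = 1/5
(((p <-> (q <-> q)) && ((p -> p) && (p -> p))) <-> (!((q -> q) && (p -> q)) && (!q && p))) && ((((!q -> q) <-> (!p <-> (q <-> p))) <-> !!q) && (((!q <-> (q && q)) && (q && p)) <-> (((p <-> p) -> !q) -> !(!q && p)))) = 4/5 && 1/5 = 1/5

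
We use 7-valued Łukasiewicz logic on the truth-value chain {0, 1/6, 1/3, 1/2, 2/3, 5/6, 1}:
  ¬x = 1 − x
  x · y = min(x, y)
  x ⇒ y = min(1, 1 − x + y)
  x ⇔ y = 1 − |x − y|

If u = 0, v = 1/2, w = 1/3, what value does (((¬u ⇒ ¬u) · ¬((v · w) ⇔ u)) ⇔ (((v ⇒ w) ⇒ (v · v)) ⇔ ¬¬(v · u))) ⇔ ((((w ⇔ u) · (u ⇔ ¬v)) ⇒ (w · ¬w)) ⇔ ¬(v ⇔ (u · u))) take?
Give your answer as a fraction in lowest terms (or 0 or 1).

2/3

¬u = ¬0 = 1
¬u = ¬0 = 1
¬u ⇒ ¬u = 1 ⇒ 1 = 1
v · w = 1/2 · 1/3 = 1/3
(v · w) ⇔ u = 1/3 ⇔ 0 = 2/3
¬((v · w) ⇔ u) = ¬2/3 = 1/3
(¬u ⇒ ¬u) · ¬((v · w) ⇔ u) = 1 · 1/3 = 1/3
v ⇒ w = 1/2 ⇒ 1/3 = 5/6
v · v = 1/2 · 1/2 = 1/2
(v ⇒ w) ⇒ (v · v) = 5/6 ⇒ 1/2 = 2/3
v · u = 1/2 · 0 = 0
¬(v · u) = ¬0 = 1
¬¬(v · u) = ¬1 = 0
((v ⇒ w) ⇒ (v · v)) ⇔ ¬¬(v · u) = 2/3 ⇔ 0 = 1/3
((¬u ⇒ ¬u) · ¬((v · w) ⇔ u)) ⇔ (((v ⇒ w) ⇒ (v · v)) ⇔ ¬¬(v · u)) = 1/3 ⇔ 1/3 = 1
w ⇔ u = 1/3 ⇔ 0 = 2/3
¬v = ¬1/2 = 1/2
u ⇔ ¬v = 0 ⇔ 1/2 = 1/2
(w ⇔ u) · (u ⇔ ¬v) = 2/3 · 1/2 = 1/2
¬w = ¬1/3 = 2/3
w · ¬w = 1/3 · 2/3 = 1/3
((w ⇔ u) · (u ⇔ ¬v)) ⇒ (w · ¬w) = 1/2 ⇒ 1/3 = 5/6
u · u = 0 · 0 = 0
v ⇔ (u · u) = 1/2 ⇔ 0 = 1/2
¬(v ⇔ (u · u)) = ¬1/2 = 1/2
(((w ⇔ u) · (u ⇔ ¬v)) ⇒ (w · ¬w)) ⇔ ¬(v ⇔ (u · u)) = 5/6 ⇔ 1/2 = 2/3
(((¬u ⇒ ¬u) · ¬((v · w) ⇔ u)) ⇔ (((v ⇒ w) ⇒ (v · v)) ⇔ ¬¬(v · u))) ⇔ ((((w ⇔ u) · (u ⇔ ¬v)) ⇒ (w · ¬w)) ⇔ ¬(v ⇔ (u · u))) = 1 ⇔ 2/3 = 2/3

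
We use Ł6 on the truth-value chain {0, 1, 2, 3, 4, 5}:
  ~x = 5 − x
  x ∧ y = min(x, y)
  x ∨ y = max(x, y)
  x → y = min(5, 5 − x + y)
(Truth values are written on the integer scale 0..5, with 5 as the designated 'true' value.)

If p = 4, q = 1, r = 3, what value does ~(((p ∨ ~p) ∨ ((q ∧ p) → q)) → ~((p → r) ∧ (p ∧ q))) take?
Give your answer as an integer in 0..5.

~p = ~4 = 1
p ∨ ~p = 4 ∨ 1 = 4
q ∧ p = 1 ∧ 4 = 1
(q ∧ p) → q = 1 → 1 = 5
(p ∨ ~p) ∨ ((q ∧ p) → q) = 4 ∨ 5 = 5
p → r = 4 → 3 = 4
p ∧ q = 4 ∧ 1 = 1
(p → r) ∧ (p ∧ q) = 4 ∧ 1 = 1
~((p → r) ∧ (p ∧ q)) = ~1 = 4
((p ∨ ~p) ∨ ((q ∧ p) → q)) → ~((p → r) ∧ (p ∧ q)) = 5 → 4 = 4
~(((p ∨ ~p) ∨ ((q ∧ p) → q)) → ~((p → r) ∧ (p ∧ q))) = ~4 = 1

1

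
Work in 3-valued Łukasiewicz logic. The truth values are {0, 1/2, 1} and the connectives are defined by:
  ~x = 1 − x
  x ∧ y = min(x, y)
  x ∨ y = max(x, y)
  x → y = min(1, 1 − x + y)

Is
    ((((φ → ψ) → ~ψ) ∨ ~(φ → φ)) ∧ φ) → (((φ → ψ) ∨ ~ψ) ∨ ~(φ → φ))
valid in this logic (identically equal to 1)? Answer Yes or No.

No

Counterexample: take φ = 1, ψ = 1/2.
φ → ψ = 1 → 1/2 = 1/2
~ψ = ~1/2 = 1/2
(φ → ψ) → ~ψ = 1/2 → 1/2 = 1
φ → φ = 1 → 1 = 1
~(φ → φ) = ~1 = 0
((φ → ψ) → ~ψ) ∨ ~(φ → φ) = 1 ∨ 0 = 1
(((φ → ψ) → ~ψ) ∨ ~(φ → φ)) ∧ φ = 1 ∧ 1 = 1
φ → ψ = 1 → 1/2 = 1/2
~ψ = ~1/2 = 1/2
(φ → ψ) ∨ ~ψ = 1/2 ∨ 1/2 = 1/2
φ → φ = 1 → 1 = 1
~(φ → φ) = ~1 = 0
((φ → ψ) ∨ ~ψ) ∨ ~(φ → φ) = 1/2 ∨ 0 = 1/2
((((φ → ψ) → ~ψ) ∨ ~(φ → φ)) ∧ φ) → (((φ → ψ) ∨ ~ψ) ∨ ~(φ → φ)) = 1 → 1/2 = 1/2
This gives 1/2 ≠ 1.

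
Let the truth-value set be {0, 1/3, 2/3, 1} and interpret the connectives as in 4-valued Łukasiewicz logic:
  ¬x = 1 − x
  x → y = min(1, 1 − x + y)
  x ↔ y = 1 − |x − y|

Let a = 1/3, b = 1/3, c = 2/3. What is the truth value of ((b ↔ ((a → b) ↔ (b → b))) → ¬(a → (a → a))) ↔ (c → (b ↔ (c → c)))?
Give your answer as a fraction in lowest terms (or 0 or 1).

1

a → b = 1/3 → 1/3 = 1
b → b = 1/3 → 1/3 = 1
(a → b) ↔ (b → b) = 1 ↔ 1 = 1
b ↔ ((a → b) ↔ (b → b)) = 1/3 ↔ 1 = 1/3
a → a = 1/3 → 1/3 = 1
a → (a → a) = 1/3 → 1 = 1
¬(a → (a → a)) = ¬1 = 0
(b ↔ ((a → b) ↔ (b → b))) → ¬(a → (a → a)) = 1/3 → 0 = 2/3
c → c = 2/3 → 2/3 = 1
b ↔ (c → c) = 1/3 ↔ 1 = 1/3
c → (b ↔ (c → c)) = 2/3 → 1/3 = 2/3
((b ↔ ((a → b) ↔ (b → b))) → ¬(a → (a → a))) ↔ (c → (b ↔ (c → c))) = 2/3 ↔ 2/3 = 1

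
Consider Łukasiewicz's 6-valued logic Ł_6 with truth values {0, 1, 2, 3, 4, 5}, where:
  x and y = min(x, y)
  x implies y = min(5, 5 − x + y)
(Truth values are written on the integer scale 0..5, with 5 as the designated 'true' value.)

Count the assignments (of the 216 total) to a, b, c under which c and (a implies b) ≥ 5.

value 5: 21 assignments (counts)
value 4: 31 assignments
value 3: 38 assignments
value 2: 42 assignments
value 1: 43 assignments
value 0: 41 assignments
So 21 of the 216 assignments meet the threshold.

21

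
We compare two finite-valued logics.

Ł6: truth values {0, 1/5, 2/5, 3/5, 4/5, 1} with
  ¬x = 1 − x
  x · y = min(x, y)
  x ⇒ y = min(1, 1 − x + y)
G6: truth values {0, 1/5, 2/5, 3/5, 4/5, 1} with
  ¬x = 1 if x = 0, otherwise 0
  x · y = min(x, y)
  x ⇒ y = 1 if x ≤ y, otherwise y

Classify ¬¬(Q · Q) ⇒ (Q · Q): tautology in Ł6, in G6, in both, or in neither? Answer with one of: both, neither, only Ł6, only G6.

In Ł6: every assignment gives 1 — tautology.
In G6: at Q = 1/5 the value is 1/5 — not a tautology.

only Ł6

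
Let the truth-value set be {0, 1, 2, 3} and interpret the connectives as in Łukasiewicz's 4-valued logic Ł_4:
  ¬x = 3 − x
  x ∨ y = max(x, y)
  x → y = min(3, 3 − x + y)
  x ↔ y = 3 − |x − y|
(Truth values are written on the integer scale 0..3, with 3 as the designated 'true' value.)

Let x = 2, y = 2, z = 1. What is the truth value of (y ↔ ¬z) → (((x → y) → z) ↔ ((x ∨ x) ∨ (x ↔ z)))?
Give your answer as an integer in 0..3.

¬z = ¬1 = 2
y ↔ ¬z = 2 ↔ 2 = 3
x → y = 2 → 2 = 3
(x → y) → z = 3 → 1 = 1
x ∨ x = 2 ∨ 2 = 2
x ↔ z = 2 ↔ 1 = 2
(x ∨ x) ∨ (x ↔ z) = 2 ∨ 2 = 2
((x → y) → z) ↔ ((x ∨ x) ∨ (x ↔ z)) = 1 ↔ 2 = 2
(y ↔ ¬z) → (((x → y) → z) ↔ ((x ∨ x) ∨ (x ↔ z))) = 3 → 2 = 2

2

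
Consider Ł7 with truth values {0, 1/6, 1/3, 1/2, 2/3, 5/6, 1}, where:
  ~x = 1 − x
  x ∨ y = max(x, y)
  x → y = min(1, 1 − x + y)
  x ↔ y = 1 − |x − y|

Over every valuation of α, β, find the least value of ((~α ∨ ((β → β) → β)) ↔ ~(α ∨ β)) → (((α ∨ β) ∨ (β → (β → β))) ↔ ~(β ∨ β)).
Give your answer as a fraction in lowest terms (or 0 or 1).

1/2

Take α = 1/2, β = 1/2:
~α = ~1/2 = 1/2
β → β = 1/2 → 1/2 = 1
(β → β) → β = 1 → 1/2 = 1/2
~α ∨ ((β → β) → β) = 1/2 ∨ 1/2 = 1/2
α ∨ β = 1/2 ∨ 1/2 = 1/2
~(α ∨ β) = ~1/2 = 1/2
(~α ∨ ((β → β) → β)) ↔ ~(α ∨ β) = 1/2 ↔ 1/2 = 1
α ∨ β = 1/2 ∨ 1/2 = 1/2
β → β = 1/2 → 1/2 = 1
β → (β → β) = 1/2 → 1 = 1
(α ∨ β) ∨ (β → (β → β)) = 1/2 ∨ 1 = 1
β ∨ β = 1/2 ∨ 1/2 = 1/2
~(β ∨ β) = ~1/2 = 1/2
((α ∨ β) ∨ (β → (β → β))) ↔ ~(β ∨ β) = 1 ↔ 1/2 = 1/2
((~α ∨ ((β → β) → β)) ↔ ~(α ∨ β)) → (((α ∨ β) ∨ (β → (β → β))) ↔ ~(β ∨ β)) = 1 → 1/2 = 1/2
No assignment yields a value below 1/2, so this is the minimum.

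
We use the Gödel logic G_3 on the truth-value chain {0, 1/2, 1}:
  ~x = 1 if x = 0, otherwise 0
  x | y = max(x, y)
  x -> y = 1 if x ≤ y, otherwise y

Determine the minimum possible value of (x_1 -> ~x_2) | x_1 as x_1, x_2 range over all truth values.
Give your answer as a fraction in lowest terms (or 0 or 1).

Take x_1 = 1/2, x_2 = 1/2:
~x_2 = ~1/2 = 0
x_1 -> ~x_2 = 1/2 -> 0 = 0
(x_1 -> ~x_2) | x_1 = 0 | 1/2 = 1/2
No assignment yields a value below 1/2, so this is the minimum.

1/2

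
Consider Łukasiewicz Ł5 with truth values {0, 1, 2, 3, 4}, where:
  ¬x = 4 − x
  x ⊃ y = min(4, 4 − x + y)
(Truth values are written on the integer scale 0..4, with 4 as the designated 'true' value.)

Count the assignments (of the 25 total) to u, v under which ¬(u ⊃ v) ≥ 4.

value 4: 1 assignment (counts)
value 3: 2 assignments
value 2: 3 assignments
value 1: 4 assignments
value 0: 15 assignments
So 1 of the 25 assignments meets the threshold.

1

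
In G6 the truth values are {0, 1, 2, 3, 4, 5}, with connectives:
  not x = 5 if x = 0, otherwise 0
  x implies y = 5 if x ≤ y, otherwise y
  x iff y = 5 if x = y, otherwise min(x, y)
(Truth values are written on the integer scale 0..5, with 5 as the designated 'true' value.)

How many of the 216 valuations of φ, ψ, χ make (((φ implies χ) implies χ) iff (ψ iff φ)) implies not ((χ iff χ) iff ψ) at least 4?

61

value 5: 61 assignments (counts)
value 0: 155 assignments
So 61 of the 216 assignments meet the threshold.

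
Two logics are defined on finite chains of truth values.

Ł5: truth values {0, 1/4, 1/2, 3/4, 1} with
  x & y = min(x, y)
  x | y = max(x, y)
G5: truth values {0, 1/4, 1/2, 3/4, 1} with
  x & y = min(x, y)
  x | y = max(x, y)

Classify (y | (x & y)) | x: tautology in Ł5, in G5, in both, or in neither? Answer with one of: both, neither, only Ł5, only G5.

In Ł5: at x = 0, y = 0 the value is 0 — not a tautology.
In G5: at x = 0, y = 0 the value is 0 — not a tautology.

neither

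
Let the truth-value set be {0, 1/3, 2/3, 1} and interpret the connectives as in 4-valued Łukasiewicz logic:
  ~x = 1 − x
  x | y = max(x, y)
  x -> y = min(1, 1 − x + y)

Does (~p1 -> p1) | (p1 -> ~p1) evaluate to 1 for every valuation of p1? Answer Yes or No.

Yes

p1 = 0 ↦ 1
p1 = 1/3 ↦ 1
p1 = 2/3 ↦ 1
p1 = 1 ↦ 1
Every assignment gives a value ≥ 1.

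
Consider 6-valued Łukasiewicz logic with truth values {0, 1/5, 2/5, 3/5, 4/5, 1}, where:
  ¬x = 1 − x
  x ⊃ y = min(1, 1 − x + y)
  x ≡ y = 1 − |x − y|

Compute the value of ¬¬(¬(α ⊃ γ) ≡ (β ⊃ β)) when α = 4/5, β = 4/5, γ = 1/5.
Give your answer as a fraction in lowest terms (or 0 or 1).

3/5

α ⊃ γ = 4/5 ⊃ 1/5 = 2/5
¬(α ⊃ γ) = ¬2/5 = 3/5
β ⊃ β = 4/5 ⊃ 4/5 = 1
¬(α ⊃ γ) ≡ (β ⊃ β) = 3/5 ≡ 1 = 3/5
¬(¬(α ⊃ γ) ≡ (β ⊃ β)) = ¬3/5 = 2/5
¬¬(¬(α ⊃ γ) ≡ (β ⊃ β)) = ¬2/5 = 3/5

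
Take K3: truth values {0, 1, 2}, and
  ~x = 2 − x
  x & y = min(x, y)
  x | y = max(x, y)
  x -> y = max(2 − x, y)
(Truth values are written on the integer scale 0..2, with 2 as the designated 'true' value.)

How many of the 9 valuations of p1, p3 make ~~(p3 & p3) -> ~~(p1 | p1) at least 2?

p1 = 0, p3 = 0 ↦ 2  ≥
p1 = 0, p3 = 1 ↦ 1  <
p1 = 0, p3 = 2 ↦ 0  <
p1 = 1, p3 = 0 ↦ 2  ≥
p1 = 1, p3 = 1 ↦ 1  <
p1 = 1, p3 = 2 ↦ 1  <
p1 = 2, p3 = 0 ↦ 2  ≥
p1 = 2, p3 = 1 ↦ 2  ≥
p1 = 2, p3 = 2 ↦ 2  ≥
So 5 of the 9 assignments meet the threshold.

5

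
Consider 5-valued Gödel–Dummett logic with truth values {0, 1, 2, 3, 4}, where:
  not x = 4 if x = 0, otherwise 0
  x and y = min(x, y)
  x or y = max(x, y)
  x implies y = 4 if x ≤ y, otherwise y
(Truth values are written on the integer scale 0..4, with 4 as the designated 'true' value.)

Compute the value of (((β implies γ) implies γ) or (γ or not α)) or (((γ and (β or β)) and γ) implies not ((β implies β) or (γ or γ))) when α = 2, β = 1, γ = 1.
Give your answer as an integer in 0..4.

1

β implies γ = 1 implies 1 = 4
(β implies γ) implies γ = 4 implies 1 = 1
not α = not 2 = 0
γ or not α = 1 or 0 = 1
((β implies γ) implies γ) or (γ or not α) = 1 or 1 = 1
β or β = 1 or 1 = 1
γ and (β or β) = 1 and 1 = 1
(γ and (β or β)) and γ = 1 and 1 = 1
β implies β = 1 implies 1 = 4
γ or γ = 1 or 1 = 1
(β implies β) or (γ or γ) = 4 or 1 = 4
not ((β implies β) or (γ or γ)) = not 4 = 0
((γ and (β or β)) and γ) implies not ((β implies β) or (γ or γ)) = 1 implies 0 = 0
(((β implies γ) implies γ) or (γ or not α)) or (((γ and (β or β)) and γ) implies not ((β implies β) or (γ or γ))) = 1 or 0 = 1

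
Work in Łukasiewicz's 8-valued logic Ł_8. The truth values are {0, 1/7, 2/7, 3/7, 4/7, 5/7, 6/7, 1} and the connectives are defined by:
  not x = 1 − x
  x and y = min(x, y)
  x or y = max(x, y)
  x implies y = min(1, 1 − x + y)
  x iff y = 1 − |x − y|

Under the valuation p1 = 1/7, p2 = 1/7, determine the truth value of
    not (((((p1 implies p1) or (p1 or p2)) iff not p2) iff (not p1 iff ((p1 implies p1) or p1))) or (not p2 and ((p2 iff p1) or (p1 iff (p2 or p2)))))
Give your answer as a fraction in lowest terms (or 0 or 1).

p1 implies p1 = 1/7 implies 1/7 = 1
p1 or p2 = 1/7 or 1/7 = 1/7
(p1 implies p1) or (p1 or p2) = 1 or 1/7 = 1
not p2 = not 1/7 = 6/7
((p1 implies p1) or (p1 or p2)) iff not p2 = 1 iff 6/7 = 6/7
not p1 = not 1/7 = 6/7
p1 implies p1 = 1/7 implies 1/7 = 1
(p1 implies p1) or p1 = 1 or 1/7 = 1
not p1 iff ((p1 implies p1) or p1) = 6/7 iff 1 = 6/7
(((p1 implies p1) or (p1 or p2)) iff not p2) iff (not p1 iff ((p1 implies p1) or p1)) = 6/7 iff 6/7 = 1
not p2 = not 1/7 = 6/7
p2 iff p1 = 1/7 iff 1/7 = 1
p2 or p2 = 1/7 or 1/7 = 1/7
p1 iff (p2 or p2) = 1/7 iff 1/7 = 1
(p2 iff p1) or (p1 iff (p2 or p2)) = 1 or 1 = 1
not p2 and ((p2 iff p1) or (p1 iff (p2 or p2))) = 6/7 and 1 = 6/7
((((p1 implies p1) or (p1 or p2)) iff not p2) iff (not p1 iff ((p1 implies p1) or p1))) or (not p2 and ((p2 iff p1) or (p1 iff (p2 or p2)))) = 1 or 6/7 = 1
not (((((p1 implies p1) or (p1 or p2)) iff not p2) iff (not p1 iff ((p1 implies p1) or p1))) or (not p2 and ((p2 iff p1) or (p1 iff (p2 or p2))))) = not 1 = 0

0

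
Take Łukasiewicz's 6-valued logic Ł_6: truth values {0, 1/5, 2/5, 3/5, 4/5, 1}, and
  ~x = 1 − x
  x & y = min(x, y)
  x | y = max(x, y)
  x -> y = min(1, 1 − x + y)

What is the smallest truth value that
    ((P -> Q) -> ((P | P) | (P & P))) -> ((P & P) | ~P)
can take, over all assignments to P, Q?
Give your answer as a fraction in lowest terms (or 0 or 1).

Take P = 3/5, Q = 0:
P -> Q = 3/5 -> 0 = 2/5
P | P = 3/5 | 3/5 = 3/5
P & P = 3/5 & 3/5 = 3/5
(P | P) | (P & P) = 3/5 | 3/5 = 3/5
(P -> Q) -> ((P | P) | (P & P)) = 2/5 -> 3/5 = 1
P & P = 3/5 & 3/5 = 3/5
~P = ~3/5 = 2/5
(P & P) | ~P = 3/5 | 2/5 = 3/5
((P -> Q) -> ((P | P) | (P & P))) -> ((P & P) | ~P) = 1 -> 3/5 = 3/5
No assignment yields a value below 3/5, so this is the minimum.

3/5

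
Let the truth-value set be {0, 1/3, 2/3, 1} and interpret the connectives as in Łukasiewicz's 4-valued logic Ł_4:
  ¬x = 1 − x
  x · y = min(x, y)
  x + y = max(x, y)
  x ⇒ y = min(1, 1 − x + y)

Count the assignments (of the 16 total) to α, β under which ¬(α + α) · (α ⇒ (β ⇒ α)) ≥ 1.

α = 0, β = 0 ↦ 1  ≥
α = 0, β = 1/3 ↦ 1  ≥
α = 0, β = 2/3 ↦ 1  ≥
α = 0, β = 1 ↦ 1  ≥
α = 1/3, β = 0 ↦ 2/3  <
α = 1/3, β = 1/3 ↦ 2/3  <
α = 1/3, β = 2/3 ↦ 2/3  <
α = 1/3, β = 1 ↦ 2/3  <
α = 2/3, β = 0 ↦ 1/3  <
α = 2/3, β = 1/3 ↦ 1/3  <
α = 2/3, β = 2/3 ↦ 1/3  <
α = 2/3, β = 1 ↦ 1/3  <
α = 1, β = 0 ↦ 0  <
α = 1, β = 1/3 ↦ 0  <
α = 1, β = 2/3 ↦ 0  <
α = 1, β = 1 ↦ 0  <
So 4 of the 16 assignments meet the threshold.

4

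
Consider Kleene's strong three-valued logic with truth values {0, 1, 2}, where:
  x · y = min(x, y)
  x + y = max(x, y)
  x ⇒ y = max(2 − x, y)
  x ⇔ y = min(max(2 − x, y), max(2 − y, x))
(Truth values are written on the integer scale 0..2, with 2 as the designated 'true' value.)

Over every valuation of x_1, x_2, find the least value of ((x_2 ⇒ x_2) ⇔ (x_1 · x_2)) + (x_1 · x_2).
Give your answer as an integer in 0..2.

0

Take x_1 = 0, x_2 = 0:
x_2 ⇒ x_2 = 0 ⇒ 0 = 2
x_1 · x_2 = 0 · 0 = 0
(x_2 ⇒ x_2) ⇔ (x_1 · x_2) = 2 ⇔ 0 = 0
x_1 · x_2 = 0 · 0 = 0
((x_2 ⇒ x_2) ⇔ (x_1 · x_2)) + (x_1 · x_2) = 0 + 0 = 0
No assignment yields a value below 0, so this is the minimum.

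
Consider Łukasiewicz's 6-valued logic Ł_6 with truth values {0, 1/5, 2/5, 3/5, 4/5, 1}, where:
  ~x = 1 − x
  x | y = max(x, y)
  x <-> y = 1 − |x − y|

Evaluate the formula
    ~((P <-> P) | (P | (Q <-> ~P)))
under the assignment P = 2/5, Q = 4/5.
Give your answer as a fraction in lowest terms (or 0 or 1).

P <-> P = 2/5 <-> 2/5 = 1
~P = ~2/5 = 3/5
Q <-> ~P = 4/5 <-> 3/5 = 4/5
P | (Q <-> ~P) = 2/5 | 4/5 = 4/5
(P <-> P) | (P | (Q <-> ~P)) = 1 | 4/5 = 1
~((P <-> P) | (P | (Q <-> ~P))) = ~1 = 0

0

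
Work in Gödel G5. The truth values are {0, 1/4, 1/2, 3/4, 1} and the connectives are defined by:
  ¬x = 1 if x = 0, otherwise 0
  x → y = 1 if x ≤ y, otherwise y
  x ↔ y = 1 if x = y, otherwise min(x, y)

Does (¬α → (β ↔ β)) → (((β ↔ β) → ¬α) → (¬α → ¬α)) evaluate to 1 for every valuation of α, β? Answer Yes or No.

At α = 0, β = 1/2, for instance:
¬α = ¬0 = 1
β ↔ β = 1/2 ↔ 1/2 = 1
¬α → (β ↔ β) = 1 → 1 = 1
¬α = ¬0 = 1
(β ↔ β) → ¬α = 1 → 1 = 1
¬α → ¬α = 1 → 1 = 1
((β ↔ β) → ¬α) → (¬α → ¬α) = 1 → 1 = 1
(¬α → (β ↔ β)) → (((β ↔ β) → ¬α) → (¬α → ¬α)) = 1 → 1 = 1
and checking the remaining 24 assignments likewise gives ≥ 1 in every case.

Yes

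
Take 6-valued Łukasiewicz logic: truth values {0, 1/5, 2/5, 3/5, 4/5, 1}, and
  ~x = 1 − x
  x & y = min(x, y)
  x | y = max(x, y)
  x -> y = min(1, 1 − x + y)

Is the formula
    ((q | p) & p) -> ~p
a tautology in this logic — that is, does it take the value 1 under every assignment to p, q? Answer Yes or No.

Counterexample: take p = 3/5, q = 0.
q | p = 0 | 3/5 = 3/5
(q | p) & p = 3/5 & 3/5 = 3/5
~p = ~3/5 = 2/5
((q | p) & p) -> ~p = 3/5 -> 2/5 = 4/5
This gives 4/5 ≠ 1.

No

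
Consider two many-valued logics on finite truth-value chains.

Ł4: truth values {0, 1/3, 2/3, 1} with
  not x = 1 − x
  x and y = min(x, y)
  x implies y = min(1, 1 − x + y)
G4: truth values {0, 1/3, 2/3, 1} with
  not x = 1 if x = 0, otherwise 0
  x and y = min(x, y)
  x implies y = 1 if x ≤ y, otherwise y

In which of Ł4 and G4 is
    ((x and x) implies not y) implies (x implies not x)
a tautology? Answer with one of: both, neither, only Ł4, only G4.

In Ł4: at x = 2/3, y = 0 the value is 2/3 — not a tautology.
In G4: at x = 1/3, y = 0 the value is 0 — not a tautology.

neither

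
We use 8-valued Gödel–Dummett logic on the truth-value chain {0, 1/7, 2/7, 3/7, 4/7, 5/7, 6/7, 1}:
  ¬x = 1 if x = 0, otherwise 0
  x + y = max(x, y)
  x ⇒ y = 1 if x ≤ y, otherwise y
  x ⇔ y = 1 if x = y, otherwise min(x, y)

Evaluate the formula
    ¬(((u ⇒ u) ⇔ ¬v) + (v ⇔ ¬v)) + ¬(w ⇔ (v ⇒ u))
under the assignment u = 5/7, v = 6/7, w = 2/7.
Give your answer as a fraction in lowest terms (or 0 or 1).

u ⇒ u = 5/7 ⇒ 5/7 = 1
¬v = ¬6/7 = 0
(u ⇒ u) ⇔ ¬v = 1 ⇔ 0 = 0
¬v = ¬6/7 = 0
v ⇔ ¬v = 6/7 ⇔ 0 = 0
((u ⇒ u) ⇔ ¬v) + (v ⇔ ¬v) = 0 + 0 = 0
¬(((u ⇒ u) ⇔ ¬v) + (v ⇔ ¬v)) = ¬0 = 1
v ⇒ u = 6/7 ⇒ 5/7 = 5/7
w ⇔ (v ⇒ u) = 2/7 ⇔ 5/7 = 2/7
¬(w ⇔ (v ⇒ u)) = ¬2/7 = 0
¬(((u ⇒ u) ⇔ ¬v) + (v ⇔ ¬v)) + ¬(w ⇔ (v ⇒ u)) = 1 + 0 = 1

1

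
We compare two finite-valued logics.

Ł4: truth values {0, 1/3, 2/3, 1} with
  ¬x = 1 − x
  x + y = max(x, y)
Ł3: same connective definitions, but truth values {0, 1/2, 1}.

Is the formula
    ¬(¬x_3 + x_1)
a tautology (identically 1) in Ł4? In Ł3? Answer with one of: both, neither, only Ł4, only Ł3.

In Ł4: at x_1 = 0, x_3 = 0 the value is 0 — not a tautology.
In Ł3: at x_1 = 0, x_3 = 0 the value is 0 — not a tautology.

neither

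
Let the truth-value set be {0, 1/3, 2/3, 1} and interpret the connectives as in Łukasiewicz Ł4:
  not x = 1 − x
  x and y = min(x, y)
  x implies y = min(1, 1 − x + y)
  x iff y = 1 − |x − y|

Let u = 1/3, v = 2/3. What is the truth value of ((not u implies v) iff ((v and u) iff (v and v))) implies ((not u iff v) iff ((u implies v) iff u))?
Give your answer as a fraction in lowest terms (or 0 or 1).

2/3

not u = not 1/3 = 2/3
not u implies v = 2/3 implies 2/3 = 1
v and u = 2/3 and 1/3 = 1/3
v and v = 2/3 and 2/3 = 2/3
(v and u) iff (v and v) = 1/3 iff 2/3 = 2/3
(not u implies v) iff ((v and u) iff (v and v)) = 1 iff 2/3 = 2/3
not u = not 1/3 = 2/3
not u iff v = 2/3 iff 2/3 = 1
u implies v = 1/3 implies 2/3 = 1
(u implies v) iff u = 1 iff 1/3 = 1/3
(not u iff v) iff ((u implies v) iff u) = 1 iff 1/3 = 1/3
((not u implies v) iff ((v and u) iff (v and v))) implies ((not u iff v) iff ((u implies v) iff u)) = 2/3 implies 1/3 = 2/3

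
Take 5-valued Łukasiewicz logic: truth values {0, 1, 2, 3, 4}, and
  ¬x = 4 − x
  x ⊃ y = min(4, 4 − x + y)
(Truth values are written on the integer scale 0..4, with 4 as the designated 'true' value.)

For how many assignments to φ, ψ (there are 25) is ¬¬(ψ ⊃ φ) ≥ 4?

value 4: 15 assignments (counts)
value 3: 4 assignments
value 2: 3 assignments
value 1: 2 assignments
value 0: 1 assignment
So 15 of the 25 assignments meet the threshold.

15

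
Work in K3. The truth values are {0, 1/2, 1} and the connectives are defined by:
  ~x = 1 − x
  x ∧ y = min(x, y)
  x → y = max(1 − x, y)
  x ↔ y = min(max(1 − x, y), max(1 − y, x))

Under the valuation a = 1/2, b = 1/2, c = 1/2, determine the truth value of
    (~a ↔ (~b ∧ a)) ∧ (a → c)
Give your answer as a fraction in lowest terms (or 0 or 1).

~a = ~1/2 = 1/2
~b = ~1/2 = 1/2
~b ∧ a = 1/2 ∧ 1/2 = 1/2
~a ↔ (~b ∧ a) = 1/2 ↔ 1/2 = 1/2
a → c = 1/2 → 1/2 = 1/2
(~a ↔ (~b ∧ a)) ∧ (a → c) = 1/2 ∧ 1/2 = 1/2

1/2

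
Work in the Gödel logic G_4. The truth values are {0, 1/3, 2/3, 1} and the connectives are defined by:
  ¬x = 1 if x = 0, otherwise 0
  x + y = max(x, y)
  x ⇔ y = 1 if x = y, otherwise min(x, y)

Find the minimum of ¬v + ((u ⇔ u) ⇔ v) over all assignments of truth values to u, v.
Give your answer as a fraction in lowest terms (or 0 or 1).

1/3

Take u = 0, v = 1/3:
¬v = ¬1/3 = 0
u ⇔ u = 0 ⇔ 0 = 1
(u ⇔ u) ⇔ v = 1 ⇔ 1/3 = 1/3
¬v + ((u ⇔ u) ⇔ v) = 0 + 1/3 = 1/3
No assignment yields a value below 1/3, so this is the minimum.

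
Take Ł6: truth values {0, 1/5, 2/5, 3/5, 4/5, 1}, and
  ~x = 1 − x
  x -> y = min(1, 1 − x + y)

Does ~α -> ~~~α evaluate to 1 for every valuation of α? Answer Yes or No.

α = 0 ↦ 1
α = 1/5 ↦ 1
α = 2/5 ↦ 1
α = 3/5 ↦ 1
α = 4/5 ↦ 1
α = 1 ↦ 1
Every assignment gives a value ≥ 1.

Yes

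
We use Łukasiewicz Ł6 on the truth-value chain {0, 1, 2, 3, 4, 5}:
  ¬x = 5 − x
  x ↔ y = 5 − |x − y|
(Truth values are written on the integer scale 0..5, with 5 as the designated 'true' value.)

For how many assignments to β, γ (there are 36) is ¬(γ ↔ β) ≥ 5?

2

value 5: 2 assignments (counts)
value 4: 4 assignments
value 3: 6 assignments
value 2: 8 assignments
value 1: 10 assignments
value 0: 6 assignments
So 2 of the 36 assignments meet the threshold.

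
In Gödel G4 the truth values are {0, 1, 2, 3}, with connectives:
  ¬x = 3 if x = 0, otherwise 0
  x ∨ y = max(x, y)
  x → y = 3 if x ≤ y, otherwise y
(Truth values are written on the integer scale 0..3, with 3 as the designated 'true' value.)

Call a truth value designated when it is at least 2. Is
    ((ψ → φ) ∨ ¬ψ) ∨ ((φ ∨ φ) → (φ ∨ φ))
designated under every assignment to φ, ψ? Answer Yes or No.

Yes

φ = 0, ψ = 0 ↦ 3
φ = 0, ψ = 1 ↦ 3
φ = 0, ψ = 2 ↦ 3
φ = 0, ψ = 3 ↦ 3
φ = 1, ψ = 0 ↦ 3
φ = 1, ψ = 1 ↦ 3
φ = 1, ψ = 2 ↦ 3
φ = 1, ψ = 3 ↦ 3
φ = 2, ψ = 0 ↦ 3
φ = 2, ψ = 1 ↦ 3
φ = 2, ψ = 2 ↦ 3
φ = 2, ψ = 3 ↦ 3
φ = 3, ψ = 0 ↦ 3
φ = 3, ψ = 1 ↦ 3
φ = 3, ψ = 2 ↦ 3
φ = 3, ψ = 3 ↦ 3
Every assignment gives a value ≥ 2.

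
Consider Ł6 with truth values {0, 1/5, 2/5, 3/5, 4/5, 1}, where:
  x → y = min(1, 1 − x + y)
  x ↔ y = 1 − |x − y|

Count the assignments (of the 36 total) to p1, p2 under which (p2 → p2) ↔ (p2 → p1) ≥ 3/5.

value 1: 21 assignments (counts)
value 4/5: 5 assignments (counts)
value 3/5: 4 assignments (counts)
value 2/5: 3 assignments
value 1/5: 2 assignments
value 0: 1 assignment
So 30 of the 36 assignments meet the threshold.

30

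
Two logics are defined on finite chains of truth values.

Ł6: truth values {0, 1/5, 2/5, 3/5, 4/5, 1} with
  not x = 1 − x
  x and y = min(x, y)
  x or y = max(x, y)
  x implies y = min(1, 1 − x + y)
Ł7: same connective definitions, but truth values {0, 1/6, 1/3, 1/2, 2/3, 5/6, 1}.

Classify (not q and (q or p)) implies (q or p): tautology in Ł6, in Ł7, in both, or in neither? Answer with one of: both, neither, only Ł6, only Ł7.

In Ł6: every assignment gives 1 — tautology.
In Ł7: every assignment gives 1 — tautology.

both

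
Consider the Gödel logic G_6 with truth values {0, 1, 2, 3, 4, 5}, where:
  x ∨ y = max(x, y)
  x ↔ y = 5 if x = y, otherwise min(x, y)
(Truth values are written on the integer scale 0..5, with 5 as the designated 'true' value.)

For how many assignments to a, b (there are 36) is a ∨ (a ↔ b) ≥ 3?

value 5: 11 assignments (counts)
value 4: 5 assignments (counts)
value 3: 5 assignments (counts)
value 2: 5 assignments
value 1: 5 assignments
value 0: 5 assignments
So 21 of the 36 assignments meet the threshold.

21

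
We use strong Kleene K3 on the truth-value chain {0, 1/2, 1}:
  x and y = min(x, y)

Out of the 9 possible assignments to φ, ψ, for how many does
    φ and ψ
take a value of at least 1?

1

φ = 0, ψ = 0 ↦ 0  <
φ = 0, ψ = 1/2 ↦ 0  <
φ = 0, ψ = 1 ↦ 0  <
φ = 1/2, ψ = 0 ↦ 0  <
φ = 1/2, ψ = 1/2 ↦ 1/2  <
φ = 1/2, ψ = 1 ↦ 1/2  <
φ = 1, ψ = 0 ↦ 0  <
φ = 1, ψ = 1/2 ↦ 1/2  <
φ = 1, ψ = 1 ↦ 1  ≥
So 1 of the 9 assignments meets the threshold.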